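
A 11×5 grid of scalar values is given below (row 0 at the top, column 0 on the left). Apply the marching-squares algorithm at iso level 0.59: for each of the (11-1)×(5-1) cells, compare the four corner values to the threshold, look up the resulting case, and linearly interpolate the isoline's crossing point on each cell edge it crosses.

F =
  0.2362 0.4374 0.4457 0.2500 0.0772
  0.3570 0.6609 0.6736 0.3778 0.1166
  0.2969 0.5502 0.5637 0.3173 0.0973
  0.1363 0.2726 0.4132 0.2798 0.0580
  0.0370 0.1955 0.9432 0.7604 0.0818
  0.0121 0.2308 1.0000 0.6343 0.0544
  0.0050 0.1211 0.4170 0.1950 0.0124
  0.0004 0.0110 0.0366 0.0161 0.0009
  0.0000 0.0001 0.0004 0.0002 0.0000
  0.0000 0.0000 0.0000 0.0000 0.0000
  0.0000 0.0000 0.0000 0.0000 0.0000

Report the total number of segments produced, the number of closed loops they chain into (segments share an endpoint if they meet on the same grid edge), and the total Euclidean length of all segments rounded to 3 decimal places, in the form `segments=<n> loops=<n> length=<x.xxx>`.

cell (0,0): code 0100 → (0.683,1.000)–(1.000,0.767)
cell (0,1): code 1100 → (0.633,2.000)–(0.683,1.000)
cell (0,2): code 1000 → (1.000,2.283)–(0.633,2.000)
cell (1,0): code 0010 → (1.000,0.767)–(1.640,1.000)
cell (1,1): code 0011 → (1.640,1.000)–(1.761,2.000)
cell (1,2): code 0001 → (1.761,2.000)–(1.000,2.283)
cell (3,1): code 0100 → (3.334,2.000)–(4.000,1.528)
cell (3,2): code 1100 → (3.645,3.000)–(3.334,2.000)
cell (3,3): code 1000 → (4.000,3.251)–(3.645,3.000)
cell (4,1): code 0110 → (4.000,1.528)–(5.000,1.467)
cell (4,3): code 1001 → (5.000,3.076)–(4.000,3.251)
cell (5,1): code 0010 → (5.000,1.467)–(5.703,2.000)
cell (5,2): code 0011 → (5.703,2.000)–(5.101,3.000)
cell (5,3): code 0001 → (5.101,3.000)–(5.000,3.076)
total: 14 segments, chained into 2 closed loop(s), length Σ = 10.850607

segments=14 loops=2 length=10.851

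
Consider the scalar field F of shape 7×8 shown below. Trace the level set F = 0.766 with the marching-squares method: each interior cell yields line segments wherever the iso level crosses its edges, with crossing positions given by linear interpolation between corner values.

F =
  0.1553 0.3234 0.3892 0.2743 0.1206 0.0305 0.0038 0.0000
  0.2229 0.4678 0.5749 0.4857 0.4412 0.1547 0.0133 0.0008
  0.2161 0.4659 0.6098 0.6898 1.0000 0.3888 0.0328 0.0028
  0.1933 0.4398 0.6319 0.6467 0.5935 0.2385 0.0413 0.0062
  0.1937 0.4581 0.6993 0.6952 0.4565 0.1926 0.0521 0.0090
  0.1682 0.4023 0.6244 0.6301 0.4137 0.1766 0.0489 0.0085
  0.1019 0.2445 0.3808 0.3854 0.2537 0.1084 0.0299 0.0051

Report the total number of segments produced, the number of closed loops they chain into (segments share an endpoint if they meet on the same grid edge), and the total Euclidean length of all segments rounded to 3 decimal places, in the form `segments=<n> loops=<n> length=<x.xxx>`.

cell (1,3): code 0100 → (1.581,4.000)–(2.000,3.246)
cell (1,4): code 1000 → (2.000,4.383)–(1.581,4.000)
cell (2,3): code 0010 → (2.000,3.246)–(2.576,4.000)
cell (2,4): code 0001 → (2.576,4.000)–(2.000,4.383)
total: 4 segments, chained into 1 closed loop(s), length Σ = 3.070416

segments=4 loops=1 length=3.070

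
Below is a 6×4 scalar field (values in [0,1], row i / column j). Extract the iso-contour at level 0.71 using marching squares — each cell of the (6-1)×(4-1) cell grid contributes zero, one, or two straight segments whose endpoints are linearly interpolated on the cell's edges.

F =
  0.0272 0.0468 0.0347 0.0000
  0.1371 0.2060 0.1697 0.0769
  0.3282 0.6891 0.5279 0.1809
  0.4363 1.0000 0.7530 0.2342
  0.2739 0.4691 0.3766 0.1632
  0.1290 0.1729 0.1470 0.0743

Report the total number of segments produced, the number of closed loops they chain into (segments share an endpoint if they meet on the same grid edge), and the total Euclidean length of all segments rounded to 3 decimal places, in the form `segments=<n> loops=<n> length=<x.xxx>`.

segments=6 loops=1 length=4.499

cell (2,0): code 0100 → (2.067,1.000)–(3.000,0.486)
cell (2,1): code 1100 → (2.809,2.000)–(2.067,1.000)
cell (2,2): code 1000 → (3.000,2.083)–(2.809,2.000)
cell (3,0): code 0010 → (3.000,0.486)–(3.546,1.000)
cell (3,1): code 0011 → (3.546,1.000)–(3.114,2.000)
cell (3,2): code 0001 → (3.114,2.000)–(3.000,2.083)
total: 6 segments, chained into 1 closed loop(s), length Σ = 4.499369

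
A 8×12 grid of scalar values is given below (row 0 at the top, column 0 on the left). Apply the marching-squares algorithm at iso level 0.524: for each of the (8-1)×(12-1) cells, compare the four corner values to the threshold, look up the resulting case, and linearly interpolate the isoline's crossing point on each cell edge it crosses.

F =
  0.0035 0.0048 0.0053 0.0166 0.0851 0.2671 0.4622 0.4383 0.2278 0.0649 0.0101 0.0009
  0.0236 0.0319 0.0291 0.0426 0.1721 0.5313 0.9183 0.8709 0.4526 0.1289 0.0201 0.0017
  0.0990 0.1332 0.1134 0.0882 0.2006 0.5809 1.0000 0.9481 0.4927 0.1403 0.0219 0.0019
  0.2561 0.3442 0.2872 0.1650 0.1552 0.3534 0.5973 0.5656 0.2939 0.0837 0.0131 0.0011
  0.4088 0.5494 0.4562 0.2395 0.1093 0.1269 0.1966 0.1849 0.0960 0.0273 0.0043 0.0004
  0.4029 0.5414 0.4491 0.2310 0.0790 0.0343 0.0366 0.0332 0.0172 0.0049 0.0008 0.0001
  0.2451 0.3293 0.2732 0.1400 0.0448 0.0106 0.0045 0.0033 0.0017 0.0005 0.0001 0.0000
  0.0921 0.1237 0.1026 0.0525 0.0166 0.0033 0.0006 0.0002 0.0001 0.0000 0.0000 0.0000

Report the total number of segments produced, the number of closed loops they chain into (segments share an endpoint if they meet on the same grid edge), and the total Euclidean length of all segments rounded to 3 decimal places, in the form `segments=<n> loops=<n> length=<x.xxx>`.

cell (0,4): code 0100 → (0.972,5.000)–(1.000,4.980)
cell (0,5): code 1100 → (0.135,6.000)–(0.972,5.000)
cell (0,6): code 1100 → (0.198,7.000)–(0.135,6.000)
cell (0,7): code 1000 → (1.000,7.829)–(0.198,7.000)
cell (1,4): code 0110 → (1.000,4.980)–(2.000,4.850)
cell (1,7): code 1001 → (2.000,7.931)–(1.000,7.829)
cell (2,4): code 0010 → (2.000,4.850)–(2.250,5.000)
cell (2,5): code 0111 → (2.250,5.000)–(3.000,5.699)
cell (2,7): code 1001 → (3.000,7.153)–(2.000,7.931)
cell (3,0): code 0100 → (3.876,1.000)–(4.000,0.819)
cell (3,1): code 1000 → (4.000,1.273)–(3.876,1.000)
cell (3,5): code 0010 → (3.000,5.699)–(3.183,6.000)
cell (3,6): code 0011 → (3.183,6.000)–(3.109,7.000)
cell (3,7): code 0001 → (3.109,7.000)–(3.000,7.153)
cell (4,0): code 0110 → (4.000,0.819)–(5.000,0.874)
cell (4,1): code 1001 → (5.000,1.189)–(4.000,1.273)
cell (5,0): code 0010 → (5.000,0.874)–(5.082,1.000)
cell (5,1): code 0001 → (5.082,1.000)–(5.000,1.189)
total: 18 segments, chained into 2 closed loop(s), length Σ = 12.512987

segments=18 loops=2 length=12.513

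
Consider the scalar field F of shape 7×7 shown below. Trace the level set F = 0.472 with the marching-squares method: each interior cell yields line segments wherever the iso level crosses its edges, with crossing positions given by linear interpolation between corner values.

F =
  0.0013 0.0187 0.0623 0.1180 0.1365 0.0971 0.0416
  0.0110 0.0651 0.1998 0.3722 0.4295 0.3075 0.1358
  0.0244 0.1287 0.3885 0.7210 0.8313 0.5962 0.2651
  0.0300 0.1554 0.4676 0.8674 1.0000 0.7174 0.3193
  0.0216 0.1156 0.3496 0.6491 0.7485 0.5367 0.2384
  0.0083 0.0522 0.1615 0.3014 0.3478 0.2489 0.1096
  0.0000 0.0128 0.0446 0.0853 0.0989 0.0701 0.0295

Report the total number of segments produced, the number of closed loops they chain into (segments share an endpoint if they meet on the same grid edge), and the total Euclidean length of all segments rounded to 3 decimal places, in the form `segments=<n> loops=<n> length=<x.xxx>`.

cell (1,2): code 0100 → (1.286,3.000)–(2.000,2.251)
cell (1,3): code 1100 → (1.106,4.000)–(1.286,3.000)
cell (1,4): code 1100 → (1.570,5.000)–(1.106,4.000)
cell (1,5): code 1000 → (2.000,5.375)–(1.570,5.000)
cell (2,2): code 0110 → (2.000,2.251)–(3.000,2.011)
cell (2,5): code 1001 → (3.000,5.616)–(2.000,5.375)
cell (3,2): code 0110 → (3.000,2.011)–(4.000,2.409)
cell (3,5): code 1001 → (4.000,5.217)–(3.000,5.616)
cell (4,2): code 0010 → (4.000,2.409)–(4.509,3.000)
cell (4,3): code 0011 → (4.509,3.000)–(4.690,4.000)
cell (4,4): code 0011 → (4.690,4.000)–(4.225,5.000)
cell (4,5): code 0001 → (4.225,5.000)–(4.000,5.217)
total: 12 segments, chained into 1 closed loop(s), length Σ = 11.146044

segments=12 loops=1 length=11.146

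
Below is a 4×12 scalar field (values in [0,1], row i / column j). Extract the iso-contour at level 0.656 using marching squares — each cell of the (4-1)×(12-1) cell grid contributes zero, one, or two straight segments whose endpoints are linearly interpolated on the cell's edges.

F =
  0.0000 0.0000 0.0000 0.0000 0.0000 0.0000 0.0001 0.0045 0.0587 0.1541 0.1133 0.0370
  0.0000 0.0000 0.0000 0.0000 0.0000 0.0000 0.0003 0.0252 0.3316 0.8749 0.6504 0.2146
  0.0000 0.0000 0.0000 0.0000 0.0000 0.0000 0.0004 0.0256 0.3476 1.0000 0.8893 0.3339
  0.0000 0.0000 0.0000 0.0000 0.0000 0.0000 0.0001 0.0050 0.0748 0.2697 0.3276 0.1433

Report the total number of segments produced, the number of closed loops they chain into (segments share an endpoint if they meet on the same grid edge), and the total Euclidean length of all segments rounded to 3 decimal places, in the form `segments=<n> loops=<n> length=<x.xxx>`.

cell (0,8): code 0100 → (0.696,9.000)–(1.000,8.597)
cell (0,9): code 1000 → (1.000,9.975)–(0.696,9.000)
cell (1,8): code 0110 → (1.000,8.597)–(2.000,8.473)
cell (1,9): code 1101 → (1.023,10.000)–(1.000,9.975)
cell (1,10): code 1000 → (2.000,10.420)–(1.023,10.000)
cell (2,8): code 0010 → (2.000,8.473)–(2.471,9.000)
cell (2,9): code 0011 → (2.471,9.000)–(2.415,10.000)
cell (2,10): code 0001 → (2.415,10.000)–(2.000,10.420)
total: 8 segments, chained into 1 closed loop(s), length Σ = 5.930121

segments=8 loops=1 length=5.930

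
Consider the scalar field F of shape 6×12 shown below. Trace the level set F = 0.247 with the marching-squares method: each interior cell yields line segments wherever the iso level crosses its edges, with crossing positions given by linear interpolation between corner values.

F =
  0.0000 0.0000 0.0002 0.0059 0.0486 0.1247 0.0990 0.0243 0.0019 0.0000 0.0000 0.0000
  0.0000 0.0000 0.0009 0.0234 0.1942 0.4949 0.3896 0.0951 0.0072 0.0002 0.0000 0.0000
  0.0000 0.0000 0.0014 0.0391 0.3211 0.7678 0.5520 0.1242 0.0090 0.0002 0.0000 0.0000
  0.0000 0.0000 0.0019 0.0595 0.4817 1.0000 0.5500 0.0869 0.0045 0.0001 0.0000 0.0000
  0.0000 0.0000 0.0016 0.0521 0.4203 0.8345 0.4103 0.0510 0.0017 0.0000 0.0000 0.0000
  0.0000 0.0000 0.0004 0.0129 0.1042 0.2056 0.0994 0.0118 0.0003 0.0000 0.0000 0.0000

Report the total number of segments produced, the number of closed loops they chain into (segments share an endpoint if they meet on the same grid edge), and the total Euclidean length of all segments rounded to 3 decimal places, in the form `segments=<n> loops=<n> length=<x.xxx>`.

segments=14 loops=1 length=12.522

cell (0,4): code 0100 → (0.330,5.000)–(1.000,4.176)
cell (0,5): code 1100 → (0.509,6.000)–(0.330,5.000)
cell (0,6): code 1000 → (1.000,6.484)–(0.509,6.000)
cell (1,3): code 0100 → (1.416,4.000)–(2.000,3.737)
cell (1,4): code 1110 → (1.000,4.176)–(1.416,4.000)
cell (1,6): code 1001 → (2.000,6.713)–(1.000,6.484)
cell (2,3): code 0110 → (2.000,3.737)–(3.000,3.444)
cell (2,6): code 1001 → (3.000,6.654)–(2.000,6.713)
cell (3,3): code 0110 → (3.000,3.444)–(4.000,3.529)
cell (3,6): code 1001 → (4.000,6.454)–(3.000,6.654)
cell (4,3): code 0010 → (4.000,3.529)–(4.548,4.000)
cell (4,4): code 0011 → (4.548,4.000)–(4.934,5.000)
cell (4,5): code 0011 → (4.934,5.000)–(4.525,6.000)
cell (4,6): code 0001 → (4.525,6.000)–(4.000,6.454)
total: 14 segments, chained into 1 closed loop(s), length Σ = 12.521736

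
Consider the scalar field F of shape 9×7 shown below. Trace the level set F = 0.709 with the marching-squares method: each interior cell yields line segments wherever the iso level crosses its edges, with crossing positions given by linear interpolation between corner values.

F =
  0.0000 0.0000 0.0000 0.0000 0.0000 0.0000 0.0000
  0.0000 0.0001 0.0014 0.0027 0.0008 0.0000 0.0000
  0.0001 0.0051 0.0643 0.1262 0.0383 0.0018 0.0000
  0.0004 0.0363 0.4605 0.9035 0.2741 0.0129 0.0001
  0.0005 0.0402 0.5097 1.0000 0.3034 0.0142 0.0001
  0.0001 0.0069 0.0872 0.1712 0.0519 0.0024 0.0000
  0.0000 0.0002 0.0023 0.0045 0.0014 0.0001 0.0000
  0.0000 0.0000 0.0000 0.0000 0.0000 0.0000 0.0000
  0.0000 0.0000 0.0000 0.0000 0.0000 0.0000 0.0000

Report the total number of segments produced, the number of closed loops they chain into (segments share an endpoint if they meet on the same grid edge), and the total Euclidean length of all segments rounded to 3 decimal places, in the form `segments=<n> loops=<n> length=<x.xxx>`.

cell (2,2): code 0100 → (2.750,3.000)–(3.000,2.561)
cell (2,3): code 1000 → (3.000,3.309)–(2.750,3.000)
cell (3,2): code 0110 → (3.000,2.561)–(4.000,2.406)
cell (3,3): code 1001 → (4.000,3.418)–(3.000,3.309)
cell (4,2): code 0010 → (4.000,2.406)–(4.351,3.000)
cell (4,3): code 0001 → (4.351,3.000)–(4.000,3.418)
total: 6 segments, chained into 1 closed loop(s), length Σ = 4.156022

segments=6 loops=1 length=4.156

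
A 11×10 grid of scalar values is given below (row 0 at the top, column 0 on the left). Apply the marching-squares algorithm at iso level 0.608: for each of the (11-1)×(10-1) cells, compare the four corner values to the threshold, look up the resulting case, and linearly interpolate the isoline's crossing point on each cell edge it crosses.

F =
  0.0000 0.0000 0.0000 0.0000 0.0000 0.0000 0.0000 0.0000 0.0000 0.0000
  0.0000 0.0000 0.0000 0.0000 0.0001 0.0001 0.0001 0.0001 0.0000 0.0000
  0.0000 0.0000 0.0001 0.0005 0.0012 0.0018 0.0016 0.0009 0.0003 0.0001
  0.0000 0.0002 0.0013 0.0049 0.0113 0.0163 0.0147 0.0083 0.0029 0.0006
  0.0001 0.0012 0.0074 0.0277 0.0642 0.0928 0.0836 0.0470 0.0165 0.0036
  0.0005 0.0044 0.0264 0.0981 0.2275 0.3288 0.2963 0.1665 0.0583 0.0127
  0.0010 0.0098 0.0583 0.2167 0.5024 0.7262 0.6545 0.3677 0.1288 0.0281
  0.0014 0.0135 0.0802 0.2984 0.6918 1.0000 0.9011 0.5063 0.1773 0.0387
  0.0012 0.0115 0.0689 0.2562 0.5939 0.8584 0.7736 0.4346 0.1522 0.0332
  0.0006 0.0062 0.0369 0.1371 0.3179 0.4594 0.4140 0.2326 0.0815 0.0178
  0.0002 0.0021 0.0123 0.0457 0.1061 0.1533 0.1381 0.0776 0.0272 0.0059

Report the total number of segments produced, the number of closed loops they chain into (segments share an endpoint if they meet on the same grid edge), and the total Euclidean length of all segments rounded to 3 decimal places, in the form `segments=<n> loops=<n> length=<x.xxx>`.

cell (5,4): code 0100 → (5.703,5.000)–(6.000,4.472)
cell (5,5): code 1100 → (5.870,6.000)–(5.703,5.000)
cell (5,6): code 1000 → (6.000,6.162)–(5.870,6.000)
cell (6,3): code 0100 → (6.558,4.000)–(7.000,3.787)
cell (6,4): code 1110 → (6.000,4.472)–(6.558,4.000)
cell (6,6): code 1001 → (7.000,6.742)–(6.000,6.162)
cell (7,3): code 0010 → (7.000,3.787)–(7.856,4.000)
cell (7,4): code 0111 → (7.856,4.000)–(8.000,4.053)
cell (7,6): code 1001 → (8.000,6.488)–(7.000,6.742)
cell (8,4): code 0010 → (8.000,4.053)–(8.628,5.000)
cell (8,5): code 0011 → (8.628,5.000)–(8.461,6.000)
cell (8,6): code 0001 → (8.461,6.000)–(8.000,6.488)
total: 12 segments, chained into 1 closed loop(s), length Σ = 9.093824

segments=12 loops=1 length=9.094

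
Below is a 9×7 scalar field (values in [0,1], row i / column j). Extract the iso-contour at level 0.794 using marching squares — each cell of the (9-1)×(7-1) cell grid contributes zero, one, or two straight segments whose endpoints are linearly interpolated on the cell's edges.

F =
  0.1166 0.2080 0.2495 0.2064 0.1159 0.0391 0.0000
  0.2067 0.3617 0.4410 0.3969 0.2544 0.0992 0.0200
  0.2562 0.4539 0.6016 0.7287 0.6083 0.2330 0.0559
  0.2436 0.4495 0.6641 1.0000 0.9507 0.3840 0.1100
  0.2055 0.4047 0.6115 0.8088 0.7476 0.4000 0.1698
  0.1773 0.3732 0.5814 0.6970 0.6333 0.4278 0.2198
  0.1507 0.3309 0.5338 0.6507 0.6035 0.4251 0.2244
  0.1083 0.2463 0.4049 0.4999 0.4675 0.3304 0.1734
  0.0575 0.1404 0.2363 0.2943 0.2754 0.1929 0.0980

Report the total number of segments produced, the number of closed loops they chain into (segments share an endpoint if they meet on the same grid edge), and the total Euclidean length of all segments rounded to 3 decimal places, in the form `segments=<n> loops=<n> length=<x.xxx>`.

cell (2,2): code 0100 → (2.241,3.000)–(3.000,2.387)
cell (2,3): code 1100 → (2.542,4.000)–(2.241,3.000)
cell (2,4): code 1000 → (3.000,4.277)–(2.542,4.000)
cell (3,2): code 0110 → (3.000,2.387)–(4.000,2.925)
cell (3,3): code 1011 → (4.000,3.242)–(3.772,4.000)
cell (3,4): code 0001 → (3.772,4.000)–(3.000,4.277)
cell (4,2): code 0010 → (4.000,2.925)–(4.132,3.000)
cell (4,3): code 0001 → (4.132,3.000)–(4.000,3.242)
total: 8 segments, chained into 1 closed loop(s), length Σ = 5.730196

segments=8 loops=1 length=5.730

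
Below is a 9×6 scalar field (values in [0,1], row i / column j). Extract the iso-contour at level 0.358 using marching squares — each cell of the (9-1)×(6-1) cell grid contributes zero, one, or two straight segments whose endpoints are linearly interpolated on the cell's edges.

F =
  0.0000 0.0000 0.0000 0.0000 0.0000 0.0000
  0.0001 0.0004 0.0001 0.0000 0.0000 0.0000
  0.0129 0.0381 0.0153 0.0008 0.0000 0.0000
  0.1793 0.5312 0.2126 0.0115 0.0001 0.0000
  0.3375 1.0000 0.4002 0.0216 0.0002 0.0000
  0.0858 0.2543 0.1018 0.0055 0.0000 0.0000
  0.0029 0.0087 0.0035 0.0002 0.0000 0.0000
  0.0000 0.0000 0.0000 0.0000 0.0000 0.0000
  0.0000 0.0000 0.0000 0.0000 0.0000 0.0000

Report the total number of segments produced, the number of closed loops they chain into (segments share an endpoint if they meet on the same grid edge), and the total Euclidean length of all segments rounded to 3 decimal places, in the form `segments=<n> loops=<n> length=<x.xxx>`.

segments=8 loops=1 length=6.219

cell (2,0): code 0100 → (2.649,1.000)–(3.000,0.508)
cell (2,1): code 1000 → (3.000,1.544)–(2.649,1.000)
cell (3,0): code 0110 → (3.000,0.508)–(4.000,0.031)
cell (3,1): code 1101 → (3.775,2.000)–(3.000,1.544)
cell (3,2): code 1000 → (4.000,2.111)–(3.775,2.000)
cell (4,0): code 0010 → (4.000,0.031)–(4.861,1.000)
cell (4,1): code 0011 → (4.861,1.000)–(4.141,2.000)
cell (4,2): code 0001 → (4.141,2.000)–(4.000,2.111)
total: 8 segments, chained into 1 closed loop(s), length Σ = 6.218536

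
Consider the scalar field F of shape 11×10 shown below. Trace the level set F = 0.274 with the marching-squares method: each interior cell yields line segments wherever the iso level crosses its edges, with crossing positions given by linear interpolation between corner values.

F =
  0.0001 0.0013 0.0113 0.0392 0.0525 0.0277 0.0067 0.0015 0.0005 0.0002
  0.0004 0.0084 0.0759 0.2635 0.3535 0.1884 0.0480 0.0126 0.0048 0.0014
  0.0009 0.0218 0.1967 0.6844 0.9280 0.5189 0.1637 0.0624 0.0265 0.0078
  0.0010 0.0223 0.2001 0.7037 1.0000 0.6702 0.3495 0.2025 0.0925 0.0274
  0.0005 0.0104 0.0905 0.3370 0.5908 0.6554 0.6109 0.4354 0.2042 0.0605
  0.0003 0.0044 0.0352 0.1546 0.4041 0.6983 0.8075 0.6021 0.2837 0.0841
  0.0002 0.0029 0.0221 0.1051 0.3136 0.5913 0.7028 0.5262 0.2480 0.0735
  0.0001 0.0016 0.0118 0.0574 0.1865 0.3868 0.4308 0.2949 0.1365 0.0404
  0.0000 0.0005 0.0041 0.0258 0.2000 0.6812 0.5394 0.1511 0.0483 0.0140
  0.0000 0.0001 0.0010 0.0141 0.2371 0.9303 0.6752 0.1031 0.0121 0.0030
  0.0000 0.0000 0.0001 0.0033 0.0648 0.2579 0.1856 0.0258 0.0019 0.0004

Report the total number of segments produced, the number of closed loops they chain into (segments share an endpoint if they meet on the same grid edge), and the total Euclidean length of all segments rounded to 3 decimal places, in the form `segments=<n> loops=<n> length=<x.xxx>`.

cell (0,3): code 0100 → (0.736,4.000)–(1.000,3.117)
cell (0,4): code 1000 → (1.000,4.482)–(0.736,4.000)
cell (1,2): code 0100 → (1.025,3.000)–(2.000,2.158)
cell (1,3): code 1110 → (1.000,3.117)–(1.025,3.000)
cell (1,4): code 1101 → (1.259,5.000)–(1.000,4.482)
cell (1,5): code 1000 → (2.000,5.689)–(1.259,5.000)
cell (2,2): code 0110 → (2.000,2.158)–(3.000,2.147)
cell (2,5): code 1101 → (2.594,6.000)–(2.000,5.689)
cell (2,6): code 1000 → (3.000,6.514)–(2.594,6.000)
cell (3,2): code 0110 → (3.000,2.147)–(4.000,2.744)
cell (3,6): code 1101 → (3.307,7.000)–(3.000,6.514)
cell (3,7): code 1000 → (4.000,7.698)–(3.307,7.000)
cell (4,2): code 0010 → (4.000,2.744)–(4.345,3.000)
cell (4,3): code 0111 → (4.345,3.000)–(5.000,3.479)
cell (4,7): code 1101 → (4.878,8.000)–(4.000,7.698)
cell (4,8): code 1000 → (5.000,8.049)–(4.878,8.000)
cell (5,3): code 0110 → (5.000,3.479)–(6.000,3.810)
cell (5,7): code 1011 → (6.000,7.907)–(5.272,8.000)
cell (5,8): code 0001 → (5.272,8.000)–(5.000,8.049)
cell (6,3): code 0010 → (6.000,3.810)–(6.312,4.000)
cell (6,4): code 0111 → (6.312,4.000)–(7.000,4.437)
cell (6,7): code 1001 → (7.000,7.132)–(6.000,7.907)
cell (7,4): code 0110 → (7.000,4.437)–(8.000,4.154)
cell (7,6): code 1011 → (8.000,6.683)–(7.145,7.000)
cell (7,7): code 0001 → (7.145,7.000)–(7.000,7.132)
cell (8,4): code 0110 → (8.000,4.154)–(9.000,4.053)
cell (8,6): code 1001 → (9.000,6.701)–(8.000,6.683)
cell (9,4): code 0010 → (9.000,4.053)–(9.976,5.000)
cell (9,5): code 0011 → (9.976,5.000)–(9.819,6.000)
cell (9,6): code 0001 → (9.819,6.000)–(9.000,6.701)
total: 30 segments, chained into 1 closed loop(s), length Σ = 23.930932

segments=30 loops=1 length=23.931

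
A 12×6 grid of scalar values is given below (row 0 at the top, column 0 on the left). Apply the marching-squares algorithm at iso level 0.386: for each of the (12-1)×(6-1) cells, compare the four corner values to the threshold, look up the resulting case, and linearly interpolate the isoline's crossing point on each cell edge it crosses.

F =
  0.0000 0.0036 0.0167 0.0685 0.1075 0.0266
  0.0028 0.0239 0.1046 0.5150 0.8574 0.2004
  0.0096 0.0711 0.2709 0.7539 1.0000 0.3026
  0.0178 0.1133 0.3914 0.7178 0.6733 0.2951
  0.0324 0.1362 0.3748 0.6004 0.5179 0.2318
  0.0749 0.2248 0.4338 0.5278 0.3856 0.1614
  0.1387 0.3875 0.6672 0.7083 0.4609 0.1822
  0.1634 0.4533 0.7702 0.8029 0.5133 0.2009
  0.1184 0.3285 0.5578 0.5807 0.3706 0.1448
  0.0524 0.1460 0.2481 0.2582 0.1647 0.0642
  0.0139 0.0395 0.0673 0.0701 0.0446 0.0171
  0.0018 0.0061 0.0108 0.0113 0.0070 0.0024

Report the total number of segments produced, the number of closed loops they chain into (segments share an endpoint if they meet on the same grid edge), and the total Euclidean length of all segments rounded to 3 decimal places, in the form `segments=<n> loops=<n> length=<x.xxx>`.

segments=28 loops=1 length=20.373

cell (0,2): code 0100 → (0.711,3.000)–(1.000,2.686)
cell (0,3): code 1100 → (0.371,4.000)–(0.711,3.000)
cell (0,4): code 1000 → (1.000,4.718)–(0.371,4.000)
cell (1,2): code 0110 → (1.000,2.686)–(2.000,2.238)
cell (1,4): code 1001 → (2.000,4.880)–(1.000,4.718)
cell (2,1): code 0100 → (2.955,2.000)–(3.000,1.981)
cell (2,2): code 1110 → (2.000,2.238)–(2.955,2.000)
cell (2,4): code 1001 → (3.000,4.760)–(2.000,4.880)
cell (3,1): code 0010 → (3.000,1.981)–(3.325,2.000)
cell (3,2): code 0111 → (3.325,2.000)–(4.000,2.050)
cell (3,4): code 1001 → (4.000,4.461)–(3.000,4.760)
cell (4,1): code 0100 → (4.190,2.000)–(5.000,1.771)
cell (4,2): code 1110 → (4.000,2.050)–(4.190,2.000)
cell (4,3): code 1011 → (5.000,3.997)–(4.997,4.000)
cell (4,4): code 0001 → (4.997,4.000)–(4.000,4.461)
cell (5,0): code 0100 → (5.991,1.000)–(6.000,0.994)
cell (5,1): code 1110 → (5.000,1.771)–(5.991,1.000)
cell (5,3): code 1101 → (5.005,4.000)–(5.000,3.997)
cell (5,4): code 1000 → (6.000,4.269)–(5.005,4.000)
cell (6,0): code 0110 → (6.000,0.994)–(7.000,0.768)
cell (6,4): code 1001 → (7.000,4.407)–(6.000,4.269)
cell (7,0): code 0010 → (7.000,0.768)–(7.539,1.000)
cell (7,1): code 0111 → (7.539,1.000)–(8.000,1.251)
cell (7,3): code 1011 → (8.000,3.927)–(7.892,4.000)
cell (7,4): code 0001 → (7.892,4.000)–(7.000,4.407)
cell (8,1): code 0010 → (8.000,1.251)–(8.555,2.000)
cell (8,2): code 0011 → (8.555,2.000)–(8.604,3.000)
cell (8,3): code 0001 → (8.604,3.000)–(8.000,3.927)
total: 28 segments, chained into 1 closed loop(s), length Σ = 20.373001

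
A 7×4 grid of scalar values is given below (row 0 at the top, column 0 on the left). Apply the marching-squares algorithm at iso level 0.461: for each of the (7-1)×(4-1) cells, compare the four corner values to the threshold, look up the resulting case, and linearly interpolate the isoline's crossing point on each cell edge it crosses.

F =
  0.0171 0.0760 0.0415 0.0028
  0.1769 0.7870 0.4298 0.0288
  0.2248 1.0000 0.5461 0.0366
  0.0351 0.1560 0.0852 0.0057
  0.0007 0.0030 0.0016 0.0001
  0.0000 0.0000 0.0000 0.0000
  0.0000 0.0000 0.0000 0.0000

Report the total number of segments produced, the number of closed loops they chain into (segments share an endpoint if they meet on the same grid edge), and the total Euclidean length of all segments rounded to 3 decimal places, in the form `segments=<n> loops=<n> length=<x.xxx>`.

segments=8 loops=1 length=6.062

cell (0,0): code 0100 → (0.541,1.000)–(1.000,0.466)
cell (0,1): code 1000 → (1.000,1.913)–(0.541,1.000)
cell (1,0): code 0110 → (1.000,0.466)–(2.000,0.305)
cell (1,1): code 1101 → (1.268,2.000)–(1.000,1.913)
cell (1,2): code 1000 → (2.000,2.167)–(1.268,2.000)
cell (2,0): code 0010 → (2.000,0.305)–(2.639,1.000)
cell (2,1): code 0011 → (2.639,1.000)–(2.185,2.000)
cell (2,2): code 0001 → (2.185,2.000)–(2.000,2.167)
total: 8 segments, chained into 1 closed loop(s), length Σ = 6.062291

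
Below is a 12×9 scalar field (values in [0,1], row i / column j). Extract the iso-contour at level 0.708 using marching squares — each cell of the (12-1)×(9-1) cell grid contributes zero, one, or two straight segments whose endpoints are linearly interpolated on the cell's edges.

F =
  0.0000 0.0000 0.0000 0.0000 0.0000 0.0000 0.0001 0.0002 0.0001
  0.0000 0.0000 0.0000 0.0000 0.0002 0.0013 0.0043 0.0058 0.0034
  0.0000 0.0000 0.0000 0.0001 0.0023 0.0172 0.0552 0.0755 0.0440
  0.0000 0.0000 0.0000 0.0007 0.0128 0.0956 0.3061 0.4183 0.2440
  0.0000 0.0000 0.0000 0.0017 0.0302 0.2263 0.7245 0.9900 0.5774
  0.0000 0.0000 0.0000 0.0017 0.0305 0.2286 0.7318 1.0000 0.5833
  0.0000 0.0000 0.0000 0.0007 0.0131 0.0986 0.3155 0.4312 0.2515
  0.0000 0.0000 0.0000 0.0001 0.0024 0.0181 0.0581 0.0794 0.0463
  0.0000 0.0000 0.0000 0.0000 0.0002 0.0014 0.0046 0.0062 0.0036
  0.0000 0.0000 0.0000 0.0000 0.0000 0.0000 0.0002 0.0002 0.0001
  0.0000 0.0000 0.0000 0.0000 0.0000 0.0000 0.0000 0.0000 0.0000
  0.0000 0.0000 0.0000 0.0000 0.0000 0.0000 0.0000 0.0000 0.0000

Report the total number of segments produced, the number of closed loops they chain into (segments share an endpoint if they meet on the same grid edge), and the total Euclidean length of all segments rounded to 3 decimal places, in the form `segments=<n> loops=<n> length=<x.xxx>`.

segments=8 loops=1 length=6.035

cell (3,5): code 0100 → (3.961,6.000)–(4.000,5.967)
cell (3,6): code 1100 → (3.507,7.000)–(3.961,6.000)
cell (3,7): code 1000 → (4.000,7.683)–(3.507,7.000)
cell (4,5): code 0110 → (4.000,5.967)–(5.000,5.953)
cell (4,7): code 1001 → (5.000,7.701)–(4.000,7.683)
cell (5,5): code 0010 → (5.000,5.953)–(5.057,6.000)
cell (5,6): code 0011 → (5.057,6.000)–(5.513,7.000)
cell (5,7): code 0001 → (5.513,7.000)–(5.000,7.701)
total: 8 segments, chained into 1 closed loop(s), length Σ = 6.034795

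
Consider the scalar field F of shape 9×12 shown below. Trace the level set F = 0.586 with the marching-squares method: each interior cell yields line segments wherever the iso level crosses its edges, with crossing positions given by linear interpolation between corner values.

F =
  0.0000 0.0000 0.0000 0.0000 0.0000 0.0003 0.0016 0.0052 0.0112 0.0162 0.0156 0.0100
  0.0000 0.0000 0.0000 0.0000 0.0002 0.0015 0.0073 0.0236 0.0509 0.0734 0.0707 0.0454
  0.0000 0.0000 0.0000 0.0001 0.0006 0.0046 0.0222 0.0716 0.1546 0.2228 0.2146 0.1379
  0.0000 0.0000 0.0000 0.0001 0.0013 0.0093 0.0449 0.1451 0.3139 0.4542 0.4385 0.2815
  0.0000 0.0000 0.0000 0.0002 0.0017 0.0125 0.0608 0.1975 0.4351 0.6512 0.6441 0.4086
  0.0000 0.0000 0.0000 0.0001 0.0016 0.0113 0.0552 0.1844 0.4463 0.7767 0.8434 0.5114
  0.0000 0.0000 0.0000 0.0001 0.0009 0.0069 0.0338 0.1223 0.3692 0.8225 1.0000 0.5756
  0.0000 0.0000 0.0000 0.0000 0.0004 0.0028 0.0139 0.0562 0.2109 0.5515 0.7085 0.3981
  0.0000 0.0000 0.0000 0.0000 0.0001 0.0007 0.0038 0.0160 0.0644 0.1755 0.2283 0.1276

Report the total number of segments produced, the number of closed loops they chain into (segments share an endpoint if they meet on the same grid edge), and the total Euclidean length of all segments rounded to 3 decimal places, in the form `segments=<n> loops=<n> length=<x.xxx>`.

segments=12 loops=1 length=9.732

cell (3,8): code 0100 → (3.669,9.000)–(4.000,8.698)
cell (3,9): code 1100 → (3.717,10.000)–(3.669,9.000)
cell (3,10): code 1000 → (4.000,10.247)–(3.717,10.000)
cell (4,8): code 0110 → (4.000,8.698)–(5.000,8.423)
cell (4,10): code 1001 → (5.000,10.775)–(4.000,10.247)
cell (5,8): code 0110 → (5.000,8.423)–(6.000,8.478)
cell (5,10): code 1001 → (6.000,10.975)–(5.000,10.775)
cell (6,8): code 0010 → (6.000,8.478)–(6.873,9.000)
cell (6,9): code 0111 → (6.873,9.000)–(7.000,9.220)
cell (6,10): code 1001 → (7.000,10.395)–(6.000,10.975)
cell (7,9): code 0010 → (7.000,9.220)–(7.255,10.000)
cell (7,10): code 0001 → (7.255,10.000)–(7.000,10.395)
total: 12 segments, chained into 1 closed loop(s), length Σ = 9.731869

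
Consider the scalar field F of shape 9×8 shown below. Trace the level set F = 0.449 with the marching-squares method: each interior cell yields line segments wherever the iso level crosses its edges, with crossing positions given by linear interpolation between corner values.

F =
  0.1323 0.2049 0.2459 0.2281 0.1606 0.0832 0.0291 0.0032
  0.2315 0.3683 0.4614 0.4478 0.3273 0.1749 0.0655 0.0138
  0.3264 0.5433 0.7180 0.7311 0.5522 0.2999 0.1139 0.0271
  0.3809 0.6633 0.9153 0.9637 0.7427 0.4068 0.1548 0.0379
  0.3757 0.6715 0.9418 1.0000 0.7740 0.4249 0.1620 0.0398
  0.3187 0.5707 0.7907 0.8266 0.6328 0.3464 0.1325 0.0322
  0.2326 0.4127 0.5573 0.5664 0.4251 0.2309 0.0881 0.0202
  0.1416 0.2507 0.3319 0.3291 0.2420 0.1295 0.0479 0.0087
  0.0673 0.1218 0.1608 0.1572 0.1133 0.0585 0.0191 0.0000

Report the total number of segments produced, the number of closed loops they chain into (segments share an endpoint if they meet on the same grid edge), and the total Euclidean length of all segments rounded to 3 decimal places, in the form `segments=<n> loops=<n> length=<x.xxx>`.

segments=20 loops=1 length=16.207

cell (0,1): code 0100 → (0.942,2.000)–(1.000,1.867)
cell (0,2): code 1000 → (1.000,2.912)–(0.942,2.000)
cell (1,0): code 0100 → (1.461,1.000)–(2.000,0.565)
cell (1,1): code 1110 → (1.000,1.867)–(1.461,1.000)
cell (1,2): code 1101 → (1.004,3.000)–(1.000,2.912)
cell (1,3): code 1100 → (1.541,4.000)–(1.004,3.000)
cell (1,4): code 1000 → (2.000,4.409)–(1.541,4.000)
cell (2,0): code 0110 → (2.000,0.565)–(3.000,0.241)
cell (2,4): code 1001 → (3.000,4.874)–(2.000,4.409)
cell (3,0): code 0110 → (3.000,0.241)–(4.000,0.248)
cell (3,4): code 1001 → (4.000,4.931)–(3.000,4.874)
cell (4,0): code 0110 → (4.000,0.248)–(5.000,0.517)
cell (4,4): code 1001 → (5.000,4.642)–(4.000,4.931)
cell (5,0): code 0010 → (5.000,0.517)–(5.770,1.000)
cell (5,1): code 0111 → (5.770,1.000)–(6.000,1.251)
cell (5,3): code 1011 → (6.000,3.831)–(5.885,4.000)
cell (5,4): code 0001 → (5.885,4.000)–(5.000,4.642)
cell (6,1): code 0010 → (6.000,1.251)–(6.480,2.000)
cell (6,2): code 0011 → (6.480,2.000)–(6.495,3.000)
cell (6,3): code 0001 → (6.495,3.000)–(6.000,3.831)
total: 20 segments, chained into 1 closed loop(s), length Σ = 16.207416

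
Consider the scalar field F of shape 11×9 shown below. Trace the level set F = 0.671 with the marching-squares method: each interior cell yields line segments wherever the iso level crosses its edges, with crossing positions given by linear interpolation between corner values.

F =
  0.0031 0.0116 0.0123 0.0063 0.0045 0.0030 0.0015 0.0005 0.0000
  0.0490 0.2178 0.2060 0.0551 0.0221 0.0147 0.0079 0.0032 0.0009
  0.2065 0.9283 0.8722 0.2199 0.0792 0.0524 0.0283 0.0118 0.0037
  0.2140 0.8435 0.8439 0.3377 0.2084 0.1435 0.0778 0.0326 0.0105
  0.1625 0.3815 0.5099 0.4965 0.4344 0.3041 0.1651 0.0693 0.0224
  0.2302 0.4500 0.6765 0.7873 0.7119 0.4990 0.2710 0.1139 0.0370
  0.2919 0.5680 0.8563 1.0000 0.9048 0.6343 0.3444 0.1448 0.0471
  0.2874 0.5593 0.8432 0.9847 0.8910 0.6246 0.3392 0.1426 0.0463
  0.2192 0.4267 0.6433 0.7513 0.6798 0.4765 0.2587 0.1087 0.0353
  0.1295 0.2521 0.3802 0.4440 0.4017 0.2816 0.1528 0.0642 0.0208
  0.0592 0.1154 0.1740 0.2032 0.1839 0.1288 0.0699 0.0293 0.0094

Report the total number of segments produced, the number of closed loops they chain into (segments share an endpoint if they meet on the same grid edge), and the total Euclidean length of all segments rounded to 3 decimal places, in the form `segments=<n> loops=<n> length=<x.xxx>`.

cell (1,0): code 0100 → (1.638,1.000)–(2.000,0.644)
cell (1,1): code 1100 → (1.698,2.000)–(1.638,1.000)
cell (1,2): code 1000 → (2.000,2.308)–(1.698,2.000)
cell (2,0): code 0110 → (2.000,0.644)–(3.000,0.726)
cell (2,2): code 1001 → (3.000,2.342)–(2.000,2.308)
cell (3,0): code 0010 → (3.000,0.726)–(3.373,1.000)
cell (3,1): code 0011 → (3.373,1.000)–(3.518,2.000)
cell (3,2): code 0001 → (3.518,2.000)–(3.000,2.342)
cell (4,1): code 0100 → (4.967,2.000)–(5.000,1.976)
cell (4,2): code 1100 → (4.600,3.000)–(4.967,2.000)
cell (4,3): code 1100 → (4.853,4.000)–(4.600,3.000)
cell (4,4): code 1000 → (5.000,4.192)–(4.853,4.000)
cell (5,1): code 0110 → (5.000,1.976)–(6.000,1.357)
cell (5,4): code 1001 → (6.000,4.864)–(5.000,4.192)
cell (6,1): code 0110 → (6.000,1.357)–(7.000,1.393)
cell (6,4): code 1001 → (7.000,4.826)–(6.000,4.864)
cell (7,1): code 0010 → (7.000,1.393)–(7.861,2.000)
cell (7,2): code 0111 → (7.861,2.000)–(8.000,2.256)
cell (7,4): code 1001 → (8.000,4.043)–(7.000,4.826)
cell (8,2): code 0010 → (8.000,2.256)–(8.261,3.000)
cell (8,3): code 0011 → (8.261,3.000)–(8.032,4.000)
cell (8,4): code 0001 → (8.032,4.000)–(8.000,4.043)
total: 22 segments, chained into 2 closed loop(s), length Σ = 17.283712

segments=22 loops=2 length=17.284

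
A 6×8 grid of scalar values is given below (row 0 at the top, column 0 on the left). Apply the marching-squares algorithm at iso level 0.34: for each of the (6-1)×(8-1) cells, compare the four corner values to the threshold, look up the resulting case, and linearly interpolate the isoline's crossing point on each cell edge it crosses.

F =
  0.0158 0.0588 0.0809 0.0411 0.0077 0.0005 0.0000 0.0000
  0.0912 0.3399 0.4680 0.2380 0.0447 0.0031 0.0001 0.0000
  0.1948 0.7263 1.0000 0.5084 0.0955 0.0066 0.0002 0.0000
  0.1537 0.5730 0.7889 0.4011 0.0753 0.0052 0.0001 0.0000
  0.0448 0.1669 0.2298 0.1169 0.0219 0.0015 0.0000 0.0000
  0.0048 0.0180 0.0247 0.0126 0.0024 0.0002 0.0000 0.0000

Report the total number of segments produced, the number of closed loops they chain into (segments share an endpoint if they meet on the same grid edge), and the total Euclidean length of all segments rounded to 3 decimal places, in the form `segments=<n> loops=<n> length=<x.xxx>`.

cell (0,1): code 0100 → (0.669,2.000)–(1.000,1.001)
cell (0,2): code 1000 → (1.000,2.557)–(0.669,2.000)
cell (1,0): code 0100 → (1.000,1.000)–(2.000,0.273)
cell (1,1): code 1110 → (1.000,1.001)–(1.000,1.000)
cell (1,2): code 1101 → (1.377,3.000)–(1.000,2.557)
cell (1,3): code 1000 → (2.000,3.408)–(1.377,3.000)
cell (2,0): code 0110 → (2.000,0.273)–(3.000,0.444)
cell (2,3): code 1001 → (3.000,3.188)–(2.000,3.408)
cell (3,0): code 0010 → (3.000,0.444)–(3.574,1.000)
cell (3,1): code 0011 → (3.574,1.000)–(3.803,2.000)
cell (3,2): code 0011 → (3.803,2.000)–(3.215,3.000)
cell (3,3): code 0001 → (3.215,3.000)–(3.000,3.188)
total: 12 segments, chained into 1 closed loop(s), length Σ = 9.571823

segments=12 loops=1 length=9.572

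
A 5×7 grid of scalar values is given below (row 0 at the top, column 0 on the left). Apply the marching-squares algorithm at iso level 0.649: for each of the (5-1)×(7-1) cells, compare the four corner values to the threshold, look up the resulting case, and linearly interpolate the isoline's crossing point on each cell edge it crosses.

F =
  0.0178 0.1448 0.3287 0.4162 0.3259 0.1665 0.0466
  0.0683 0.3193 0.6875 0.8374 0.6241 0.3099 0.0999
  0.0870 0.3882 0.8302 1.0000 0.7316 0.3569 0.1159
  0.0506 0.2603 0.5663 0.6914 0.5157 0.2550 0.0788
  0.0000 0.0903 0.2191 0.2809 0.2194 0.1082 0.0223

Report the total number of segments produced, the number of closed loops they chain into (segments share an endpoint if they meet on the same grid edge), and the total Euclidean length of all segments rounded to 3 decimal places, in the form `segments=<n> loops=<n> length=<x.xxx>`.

segments=12 loops=1 length=7.868

cell (0,1): code 0100 → (0.893,2.000)–(1.000,1.895)
cell (0,2): code 1100 → (0.553,3.000)–(0.893,2.000)
cell (0,3): code 1000 → (1.000,3.883)–(0.553,3.000)
cell (1,1): code 0110 → (1.000,1.895)–(2.000,1.590)
cell (1,3): code 1101 → (1.232,4.000)–(1.000,3.883)
cell (1,4): code 1000 → (2.000,4.220)–(1.232,4.000)
cell (2,1): code 0010 → (2.000,1.590)–(2.687,2.000)
cell (2,2): code 0111 → (2.687,2.000)–(3.000,2.661)
cell (2,3): code 1011 → (3.000,3.241)–(2.383,4.000)
cell (2,4): code 0001 → (2.383,4.000)–(2.000,4.220)
cell (3,2): code 0010 → (3.000,2.661)–(3.103,3.000)
cell (3,3): code 0001 → (3.103,3.000)–(3.000,3.241)
total: 12 segments, chained into 1 closed loop(s), length Σ = 7.868255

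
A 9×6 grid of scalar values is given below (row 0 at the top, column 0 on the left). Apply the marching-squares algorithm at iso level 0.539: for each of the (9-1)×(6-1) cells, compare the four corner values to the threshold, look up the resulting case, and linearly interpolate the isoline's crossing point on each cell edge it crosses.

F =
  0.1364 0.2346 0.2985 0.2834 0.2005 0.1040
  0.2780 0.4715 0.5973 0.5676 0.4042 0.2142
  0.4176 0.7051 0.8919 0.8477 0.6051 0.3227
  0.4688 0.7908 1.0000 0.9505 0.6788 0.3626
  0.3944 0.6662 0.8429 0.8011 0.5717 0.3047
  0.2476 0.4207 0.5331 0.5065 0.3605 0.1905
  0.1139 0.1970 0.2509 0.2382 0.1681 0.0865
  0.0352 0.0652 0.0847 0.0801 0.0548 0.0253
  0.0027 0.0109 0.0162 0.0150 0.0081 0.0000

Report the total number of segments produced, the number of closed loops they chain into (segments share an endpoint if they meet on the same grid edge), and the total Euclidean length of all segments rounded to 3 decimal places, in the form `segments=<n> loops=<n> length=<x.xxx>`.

segments=16 loops=1 length=13.085

cell (0,1): code 0100 → (0.805,2.000)–(1.000,1.537)
cell (0,2): code 1100 → (0.899,3.000)–(0.805,2.000)
cell (0,3): code 1000 → (1.000,3.175)–(0.899,3.000)
cell (1,0): code 0100 → (1.289,1.000)–(2.000,0.422)
cell (1,1): code 1110 → (1.000,1.537)–(1.289,1.000)
cell (1,3): code 1101 → (1.671,4.000)–(1.000,3.175)
cell (1,4): code 1000 → (2.000,4.234)–(1.671,4.000)
cell (2,0): code 0110 → (2.000,0.422)–(3.000,0.218)
cell (2,4): code 1001 → (3.000,4.442)–(2.000,4.234)
cell (3,0): code 0110 → (3.000,0.218)–(4.000,0.532)
cell (3,4): code 1001 → (4.000,4.122)–(3.000,4.442)
cell (4,0): code 0010 → (4.000,0.532)–(4.518,1.000)
cell (4,1): code 0011 → (4.518,1.000)–(4.981,2.000)
cell (4,2): code 0011 → (4.981,2.000)–(4.890,3.000)
cell (4,3): code 0011 → (4.890,3.000)–(4.155,4.000)
cell (4,4): code 0001 → (4.155,4.000)–(4.000,4.122)
total: 16 segments, chained into 1 closed loop(s), length Σ = 13.084634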